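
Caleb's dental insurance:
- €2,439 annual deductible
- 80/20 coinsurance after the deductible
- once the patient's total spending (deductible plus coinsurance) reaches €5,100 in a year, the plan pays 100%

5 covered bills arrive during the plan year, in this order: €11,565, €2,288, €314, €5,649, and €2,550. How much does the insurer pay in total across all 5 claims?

€17,266

Bill 1, €11,565: €2,439 to deductible, leaving €9,126; coinsurance €9,126 × 20% = €1,825.20. Cost to patient: €4,264.20. OOP to date €4,264.20. Insurer: €11,565 − €4,264.20 = €7,300.80.
Bill 2, €2,288: 20% coinsurance on €2,288 = €457.60. Patient owes €457.60 (running OOP €4,721.80). Insurer: €2,288 − €457.60 = €1,830.40.
Bill 3, €314: 20% coinsurance on €314 = €62.80. Patient owes €62.80 (running OOP €4,784.60). Plan pays €314 − €62.80 = €251.20.
Bill 4, €5,649: 20% coinsurance on €5,649 = €1,129.80. OOP would hit €5,914.40 > €5,100, so the cap limits the patient to €5,100 − €4,784.60 = €315.40. Insurer: €5,649 − €315.40 = €5,333.60.
Bill 5, €2,550: deductible met; 20% of €2,550 = €510. Adding that to €5,100 gives €5,610, past the €5,100 cap; patient pays only €5,100 − €5,100 = €0. Plan pays €2,550 − €0 = €2,550.
Insurer total: €7,300.80 + €1,830.40 + €251.20 + €5,333.60 + €2,550 = €17,266.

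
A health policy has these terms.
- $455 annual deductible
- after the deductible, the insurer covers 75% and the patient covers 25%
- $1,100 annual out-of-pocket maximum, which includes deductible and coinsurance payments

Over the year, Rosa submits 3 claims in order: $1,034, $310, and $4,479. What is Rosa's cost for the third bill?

$422.75

Claim 1 ($1,034): deductible takes $455, $579 remains; patient's 25% is $144.75. Patient pays $599.75; OOP now $599.75.
Claim 2 ($310): deductible already satisfied, so patient's share is 25% × $310 = $77.50. Patient pays $77.50; OOP now $677.25.
Claim 3 ($4,479): deductible met; 25% of $4,479 = $1,119.75. Adding that to $677.25 gives $1,797, past the $1,100 cap; patient pays only $1,100 − $677.25 = $422.75.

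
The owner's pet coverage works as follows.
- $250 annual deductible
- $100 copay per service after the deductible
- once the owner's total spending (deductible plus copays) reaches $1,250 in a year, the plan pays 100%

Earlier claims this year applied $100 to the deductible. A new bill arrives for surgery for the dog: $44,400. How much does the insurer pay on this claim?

Deductible still to meet: $250 − $100 = $150.
After the $150 deductible portion, $44,400 − $150 = $44,250 is subject to the copay.
Copay on this service: $100.
Owner responsibility before any cap: $150 + $100 = $250.
Cumulative spending $100 + $250 = $350 stays under the $1,250 maximum.
The insurer covers the remainder: $44,400 − $250 = $44,150.

$44,150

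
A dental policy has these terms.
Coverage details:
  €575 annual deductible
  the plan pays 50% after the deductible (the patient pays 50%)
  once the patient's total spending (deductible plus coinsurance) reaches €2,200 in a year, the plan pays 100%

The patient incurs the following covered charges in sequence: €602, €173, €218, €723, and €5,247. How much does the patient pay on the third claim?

Bill 1, €602: €575 to deductible, leaving €27; patient's 50% is €13.50. Patient pays €588.50; OOP now €588.50.
Bill 2, €173: deductible already satisfied, so patient's share is 50% × €173 = €86.50. Patient owes €86.50 (running OOP €675).
Bill 3, €218: deductible already satisfied, so patient's share is 50% × €218 = €109. Patient owes €109 (running OOP €784).

€109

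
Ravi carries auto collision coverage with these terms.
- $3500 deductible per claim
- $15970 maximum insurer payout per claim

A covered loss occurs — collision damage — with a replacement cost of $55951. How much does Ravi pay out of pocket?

$39981

Subtract the deductible: $55951 − $3500 = $52451.
The $15970 per-incident cap binds; insurer pays $15970.
Driver's share is the uncovered remainder: $55951 − $15970 = $39981.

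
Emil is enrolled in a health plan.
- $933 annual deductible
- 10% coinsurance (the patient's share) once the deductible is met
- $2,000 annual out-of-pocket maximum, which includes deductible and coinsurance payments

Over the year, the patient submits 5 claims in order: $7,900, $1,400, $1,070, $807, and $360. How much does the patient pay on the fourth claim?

$80.70

Claim 1 — $7,900: $933 to deductible, leaving $6,967; 10% of $6,967 = $696.70. Patient pays $1,629.70; OOP now $1,629.70.
Claim 2 — $1,400: deductible met; 10% of $1,400 = $140. Patient owes $140 (running OOP $1,769.70).
Claim 3 — $1,070: deductible already satisfied, so patient's share is 10% × $1,070 = $107. Patient owes $107 (running OOP $1,876.70).
Claim 4 — $807: deductible met; 10% of $807 = $80.70. Patient pays $80.70; OOP now $1,957.40.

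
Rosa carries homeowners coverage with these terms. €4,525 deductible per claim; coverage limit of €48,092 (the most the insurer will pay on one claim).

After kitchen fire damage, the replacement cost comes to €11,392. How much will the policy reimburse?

€6,867

After the deductible, €11,392 − €4,525 = €6,867 remains.
That's under the €48,092 cap, so the insurer reimburses the full €6,867.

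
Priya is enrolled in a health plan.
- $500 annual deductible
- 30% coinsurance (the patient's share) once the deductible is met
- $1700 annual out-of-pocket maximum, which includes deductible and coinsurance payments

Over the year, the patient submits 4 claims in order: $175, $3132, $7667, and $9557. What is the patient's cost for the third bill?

Claim 1 — $175: entire amount goes to the deductible. Patient pays $175; OOP now $175.
Claim 2 — $3132: $325 to deductible, leaving $2807; patient's 30% is $842.10. Patient owes $1167.10 (running OOP $1342.10).
Claim 3 — $7667: deductible met; 30% of $7667 = $2300.10. Adding that to $1342.10 gives $3642.20, past the $1700 cap; patient pays only $1700 − $1342.10 = $357.90.

$357.90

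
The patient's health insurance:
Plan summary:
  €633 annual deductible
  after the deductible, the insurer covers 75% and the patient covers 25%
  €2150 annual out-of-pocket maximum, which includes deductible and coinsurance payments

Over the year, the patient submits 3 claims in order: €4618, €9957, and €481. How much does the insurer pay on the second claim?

Claim 1 (€4618): deductible takes €633, €3985 remains; coinsurance €3985 × 25% = €996.25. Patient owes €1629.25 (running OOP €1629.25). Plan pays €4618 − €1629.25 = €2988.75.
Claim 2 (€9957): deductible already satisfied, so patient's share is 25% × €9957 = €2489.25. Adding that to €1629.25 gives €4118.50, past the €2150 cap; patient pays only €2150 − €1629.25 = €520.75. Insurer: €9957 − €520.75 = €9436.25.

€9436.25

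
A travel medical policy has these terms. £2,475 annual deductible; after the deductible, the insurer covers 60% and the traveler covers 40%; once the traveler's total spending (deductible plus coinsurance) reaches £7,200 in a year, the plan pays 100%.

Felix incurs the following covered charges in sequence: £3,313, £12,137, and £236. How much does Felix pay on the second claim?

Bill 1, £3,313: £2,475 to deductible, leaving £838; 40% of £838 = £335.20. Traveler pays £2,810.20; OOP now £2,810.20.
Bill 2, £12,137: deductible already satisfied, so traveler's share is 40% × £12,137 = £4,854.80. That would push OOP to £7,665, over the £7,200 cap, so traveler pays £7,200 − £2,810.20 = £4,389.80.

£4,389.80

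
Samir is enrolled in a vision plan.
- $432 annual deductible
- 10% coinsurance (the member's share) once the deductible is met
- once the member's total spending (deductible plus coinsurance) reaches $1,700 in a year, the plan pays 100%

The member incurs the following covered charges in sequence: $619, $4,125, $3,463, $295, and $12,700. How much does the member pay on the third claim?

$346.30

#1 ($619): deductible takes $432, $187 remains; coinsurance $187 × 10% = $18.70. Member owes $450.70 (running OOP $450.70).
#2 ($4,125): deductible already satisfied, so member's share is 10% × $4,125 = $412.50. Member pays $412.50; OOP now $863.20.
#3 ($3,463): deductible already satisfied, so member's share is 10% × $3,463 = $346.30. Member pays $346.30; OOP now $1,209.50.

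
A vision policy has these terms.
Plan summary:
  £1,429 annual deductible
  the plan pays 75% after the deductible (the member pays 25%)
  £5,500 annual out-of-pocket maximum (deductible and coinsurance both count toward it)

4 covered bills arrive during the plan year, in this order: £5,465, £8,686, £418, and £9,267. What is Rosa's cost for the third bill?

Claim 1 — £5,465: £1,429 finishes the deductible; £4,036 goes to coinsurance; coinsurance £4,036 × 25% = £1,009. Member owes £2,438 (running OOP £2,438).
Claim 2 — £8,686: 25% coinsurance on £8,686 = £2,171.50. Member owes £2,171.50 (running OOP £4,609.50).
Claim 3 — £418: deductible already satisfied, so member's share is 25% × £418 = £104.50. Member owes £104.50 (running OOP £4,714).

£104.50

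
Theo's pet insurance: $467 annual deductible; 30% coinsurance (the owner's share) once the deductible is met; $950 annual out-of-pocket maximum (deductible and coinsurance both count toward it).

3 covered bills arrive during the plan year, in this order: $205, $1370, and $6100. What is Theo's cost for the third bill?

Claim 1 ($205): fully absorbed by the deductible. Owner pays $205; OOP now $205.
Claim 2 ($1370): $262 finishes the deductible; $1108 goes to coinsurance; 30% of $1108 = $332.40. Owner pays $594.40; OOP now $799.40.
Claim 3 ($6100): deductible already satisfied, so owner's share is 30% × $6100 = $1830. OOP would hit $2629.40 > $950, so the cap limits the owner to $950 − $799.40 = $150.60.

$150.60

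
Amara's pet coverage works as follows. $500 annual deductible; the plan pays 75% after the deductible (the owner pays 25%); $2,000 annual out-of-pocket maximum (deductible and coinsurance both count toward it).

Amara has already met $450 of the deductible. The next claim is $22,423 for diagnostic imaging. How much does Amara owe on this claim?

Deductible still to meet: $500 − $450 = $50.
The remaining $22,373 (= $22,423 − $50) moves to coinsurance.
Coinsurance: $22,373 × 25% = $5,593.25.
That puts the owner's cost at $50 + $5,593.25 = $5,643.25 before any cap.
Adding $5,643.25 to the $450 already spent would give $6,093.25, which exceeds the $2,000 cap; the owner pays just $2,000 − $450 = $1,550.

$1,550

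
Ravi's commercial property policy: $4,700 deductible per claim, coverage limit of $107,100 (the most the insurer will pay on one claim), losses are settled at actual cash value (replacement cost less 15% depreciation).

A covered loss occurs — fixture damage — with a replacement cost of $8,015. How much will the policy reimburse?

$2,112.75

At 15% depreciation, ACV = $8,015 − $1,202.25 = $6,812.75.
Subtract the deductible: $6,812.75 − $4,700 = $2,112.75.
$2,112.75 ≤ $107,100, so the limit doesn't bind; insurer pays $2,112.75.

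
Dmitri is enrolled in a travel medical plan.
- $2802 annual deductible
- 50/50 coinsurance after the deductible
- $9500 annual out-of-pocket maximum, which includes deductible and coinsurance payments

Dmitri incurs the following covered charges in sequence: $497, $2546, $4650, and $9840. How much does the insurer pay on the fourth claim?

Bill 1, $497: all of it applies to the deductible. Traveler owes $497 (running OOP $497). Insurer: $497 − $497 = $0.
Bill 2, $2546: deductible takes $2305, $241 remains; coinsurance $241 × 50% = $120.50. Traveler pays $2425.50; OOP now $2922.50. Plan pays $2546 − $2425.50 = $120.50.
Bill 3, $4650: 50% coinsurance on $4650 = $2325. Cost to traveler: $2325. OOP to date $5247.50. Plan pays $4650 − $2325 = $2325.
Bill 4, $9840: deductible met; 50% of $9840 = $4920. That would push OOP to $10167.50, over the $9500 cap, so traveler pays $9500 − $5247.50 = $4252.50. Plan pays $9840 − $4252.50 = $5587.50.

$5587.50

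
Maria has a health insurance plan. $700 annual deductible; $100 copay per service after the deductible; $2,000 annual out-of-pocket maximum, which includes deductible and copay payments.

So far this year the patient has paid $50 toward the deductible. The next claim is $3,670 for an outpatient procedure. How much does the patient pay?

$50 of the $700 deductible is already met, leaving $650.
That leaves $3,670 − $650 = $3,020 for the copay.
Copay on this service: $100.
So the patient owes $650 + $100 = $750 before any cap.
Total out-of-pocket so far would be $50 + $750 = $800, below the $2,000 cap — no reduction.

$750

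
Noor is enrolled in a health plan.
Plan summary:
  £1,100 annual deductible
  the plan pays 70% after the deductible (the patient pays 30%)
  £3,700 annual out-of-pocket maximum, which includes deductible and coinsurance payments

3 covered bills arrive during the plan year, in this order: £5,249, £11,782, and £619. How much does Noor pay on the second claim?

£1,355.30

Claim 1 (£5,249): £1,100 finishes the deductible; £4,149 goes to coinsurance; coinsurance £4,149 × 30% = £1,244.70. Cost to patient: £2,344.70. OOP to date £2,344.70.
Claim 2 (£11,782): deductible already satisfied, so patient's share is 30% × £11,782 = £3,534.60. OOP would hit £5,879.30 > £3,700, so the cap limits the patient to £3,700 − £2,344.70 = £1,355.30.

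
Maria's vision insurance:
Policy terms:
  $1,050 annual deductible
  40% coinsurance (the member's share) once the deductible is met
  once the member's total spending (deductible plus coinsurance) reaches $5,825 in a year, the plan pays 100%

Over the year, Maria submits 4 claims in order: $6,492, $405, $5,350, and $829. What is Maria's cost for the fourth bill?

$296.20

Claim 1 — $6,492: deductible takes $1,050, $5,442 remains; coinsurance $5,442 × 40% = $2,176.80. Member owes $3,226.80 (running OOP $3,226.80).
Claim 2 — $405: deductible already satisfied, so member's share is 40% × $405 = $162. Cost to member: $162. OOP to date $3,388.80.
Claim 3 — $5,350: deductible already satisfied, so member's share is 40% × $5,350 = $2,140. Cost to member: $2,140. OOP to date $5,528.80.
Claim 4 — $829: deductible met; 40% of $829 = $331.60. OOP would hit $5,860.40 > $5,825, so the cap limits the member to $5,825 − $5,528.80 = $296.20.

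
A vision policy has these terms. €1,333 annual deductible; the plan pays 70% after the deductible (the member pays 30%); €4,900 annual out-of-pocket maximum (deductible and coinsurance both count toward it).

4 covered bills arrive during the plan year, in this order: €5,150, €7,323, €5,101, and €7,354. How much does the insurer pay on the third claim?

#1 (€5,150): €1,333 finishes the deductible; €3,817 goes to coinsurance; coinsurance €3,817 × 30% = €1,145.10. Cost to member: €2,478.10. OOP to date €2,478.10. Insurer: €5,150 − €2,478.10 = €2,671.90.
#2 (€7,323): deductible already satisfied, so member's share is 30% × €7,323 = €2,196.90. Member owes €2,196.90 (running OOP €4,675). Plan pays €7,323 − €2,196.90 = €5,126.10.
#3 (€5,101): deductible already satisfied, so member's share is 30% × €5,101 = €1,530.30. OOP would hit €6,205.30 > €4,900, so the cap limits the member to €4,900 − €4,675 = €225. Plan pays €5,101 − €225 = €4,876.

€4,876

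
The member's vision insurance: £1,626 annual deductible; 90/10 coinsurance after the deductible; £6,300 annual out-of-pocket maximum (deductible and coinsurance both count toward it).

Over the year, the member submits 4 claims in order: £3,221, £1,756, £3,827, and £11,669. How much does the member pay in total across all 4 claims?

£3,510.70

#1 (£3,221): £1,626 to deductible, leaving £1,595; member's 10% is £159.50. Member pays £1,785.50; OOP now £1,785.50.
#2 (£1,756): deductible met; 10% of £1,756 = £175.60. Member pays £175.60; OOP now £1,961.10.
#3 (£3,827): deductible already satisfied, so member's share is 10% × £3,827 = £382.70. Member pays £382.70; OOP now £2,343.80.
#4 (£11,669): deductible met; 10% of £11,669 = £1,166.90. Cost to member: £1,166.90. OOP to date £3,510.70.
Total paid by the member: £1,785.50 + £175.60 + £382.70 + £1,166.90 = £3,510.70.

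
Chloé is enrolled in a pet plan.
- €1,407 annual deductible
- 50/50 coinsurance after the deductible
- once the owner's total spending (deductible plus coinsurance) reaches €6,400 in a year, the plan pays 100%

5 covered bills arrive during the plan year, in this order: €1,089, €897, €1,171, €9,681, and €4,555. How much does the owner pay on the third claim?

#1 (€1,089): fully absorbed by the deductible. Cost to owner: €1,089. OOP to date €1,089.
#2 (€897): €318 finishes the deductible; €579 goes to coinsurance; coinsurance €579 × 50% = €289.50. Owner owes €607.50 (running OOP €1,696.50).
#3 (€1,171): deductible met; 50% of €1,171 = €585.50. Owner owes €585.50 (running OOP €2,282).

€585.50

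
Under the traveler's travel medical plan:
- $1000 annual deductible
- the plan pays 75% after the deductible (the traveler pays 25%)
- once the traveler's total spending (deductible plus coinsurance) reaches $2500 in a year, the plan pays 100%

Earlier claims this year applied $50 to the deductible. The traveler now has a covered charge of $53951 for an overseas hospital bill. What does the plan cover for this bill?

$51501

Remaining deductible: $1000 − $50 = $950.
The remaining $53001 (= $53951 − $950) moves to coinsurance.
Traveler's 25% share of $53001 is $13250.25.
That puts the traveler's cost at $950 + $13250.25 = $14200.25 before any cap.
Adding $14200.25 to the $50 already spent would give $14250.25, which exceeds the $2500 cap; the traveler pays just $2500 − $50 = $2450.
Insurer pays the balance: $53951 − $2450 = $51501.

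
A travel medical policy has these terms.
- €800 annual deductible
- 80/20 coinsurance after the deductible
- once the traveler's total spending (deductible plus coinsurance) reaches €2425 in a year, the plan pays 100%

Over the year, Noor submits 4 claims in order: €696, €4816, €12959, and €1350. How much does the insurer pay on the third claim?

€12276.40

Claim 1 (€696): all of it applies to the deductible. Cost to traveler: €696. OOP to date €696. Insurer: €696 − €696 = €0.
Claim 2 (€4816): deductible takes €104, €4712 remains; coinsurance €4712 × 20% = €942.40. Cost to traveler: €1046.40. OOP to date €1742.40. Plan pays €4816 − €1046.40 = €3769.60.
Claim 3 (€12959): deductible met; 20% of €12959 = €2591.80. OOP would hit €4334.20 > €2425, so the cap limits the traveler to €2425 − €1742.40 = €682.60. Insurer: €12959 − €682.60 = €12276.40.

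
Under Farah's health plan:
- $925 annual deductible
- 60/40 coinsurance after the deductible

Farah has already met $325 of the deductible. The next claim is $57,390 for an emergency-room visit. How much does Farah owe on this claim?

Remaining deductible: $925 − $325 = $600.
After the $600 deductible portion, $57,390 − $600 = $56,790 is subject to coinsurance.
40% of $56,790 = $22,716 falls to the patient.
Patient responsibility: $600 + $22,716 = $23,316.

$23,316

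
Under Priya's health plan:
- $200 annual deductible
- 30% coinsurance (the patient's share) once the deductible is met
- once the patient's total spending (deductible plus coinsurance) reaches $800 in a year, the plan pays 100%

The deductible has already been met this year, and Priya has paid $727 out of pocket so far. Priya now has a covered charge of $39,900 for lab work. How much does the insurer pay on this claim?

$39,827

With the deductible met, the entire $39,900 is subject to coinsurance.
Coinsurance: $39,900 × 30% = $11,970.
Year-to-date out-of-pocket would reach $727 + $11,970 = $12,697, above the $800 maximum, so the patient pays only $800 − $727 = $73.
Insurer pays the balance: $39,900 − $73 = $39,827.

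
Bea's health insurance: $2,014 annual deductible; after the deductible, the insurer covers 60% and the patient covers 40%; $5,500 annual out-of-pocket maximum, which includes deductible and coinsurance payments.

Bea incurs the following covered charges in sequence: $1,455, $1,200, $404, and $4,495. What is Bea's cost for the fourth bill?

Claim 1 — $1,455: entire amount goes to the deductible. Cost to patient: $1,455. OOP to date $1,455.
Claim 2 — $1,200: $559 to deductible, leaving $641; 40% of $641 = $256.40. Cost to patient: $815.40. OOP to date $2,270.40.
Claim 3 — $404: deductible already satisfied, so patient's share is 40% × $404 = $161.60. Patient pays $161.60; OOP now $2,432.
Claim 4 — $4,495: deductible already satisfied, so patient's share is 40% × $4,495 = $1,798. Patient owes $1,798 (running OOP $4,230).

$1,798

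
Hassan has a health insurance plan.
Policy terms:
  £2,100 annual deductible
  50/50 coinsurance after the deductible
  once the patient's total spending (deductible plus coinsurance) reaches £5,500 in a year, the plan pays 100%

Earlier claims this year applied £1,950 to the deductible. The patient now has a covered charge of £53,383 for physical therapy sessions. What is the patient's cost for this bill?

£3,550

Deductible still to meet: £2,100 − £1,950 = £150.
After the £150 deductible portion, £53,383 − £150 = £53,233 is subject to coinsurance.
Patient's 50% share of £53,233 is £26,616.50.
So the patient owes £150 + £26,616.50 = £26,766.50 before any cap.
Year-to-date out-of-pocket would reach £1,950 + £26,766.50 = £28,716.50, above the £5,500 maximum, so the patient pays only £5,500 − £1,950 = £3,550.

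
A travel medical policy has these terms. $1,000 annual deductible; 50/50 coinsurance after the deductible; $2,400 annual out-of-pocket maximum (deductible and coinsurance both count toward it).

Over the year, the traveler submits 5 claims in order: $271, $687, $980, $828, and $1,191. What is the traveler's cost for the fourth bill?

$414

Claim 1 ($271): entire amount goes to the deductible. Traveler pays $271; OOP now $271.
Claim 2 ($687): all of it applies to the deductible. Cost to traveler: $687. OOP to date $958.
Claim 3 ($980): $42 to deductible, leaving $938; 50% of $938 = $469. Traveler owes $511 (running OOP $1,469).
Claim 4 ($828): deductible already satisfied, so traveler's share is 50% × $828 = $414. Cost to traveler: $414. OOP to date $1,883.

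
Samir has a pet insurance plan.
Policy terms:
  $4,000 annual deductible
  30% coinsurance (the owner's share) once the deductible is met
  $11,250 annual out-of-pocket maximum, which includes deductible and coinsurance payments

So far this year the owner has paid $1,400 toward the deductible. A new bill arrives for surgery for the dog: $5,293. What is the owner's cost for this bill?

$3,407.90

Deductible still to meet: $4,000 − $1,400 = $2,600.
The remaining $2,693 (= $5,293 − $2,600) moves to coinsurance.
30% of $2,693 = $807.90 falls to the owner.
So the owner owes $2,600 + $807.90 = $3,407.90 before any cap.
Total out-of-pocket so far would be $1,400 + $3,407.90 = $4,807.90, below the $11,250 cap — no reduction.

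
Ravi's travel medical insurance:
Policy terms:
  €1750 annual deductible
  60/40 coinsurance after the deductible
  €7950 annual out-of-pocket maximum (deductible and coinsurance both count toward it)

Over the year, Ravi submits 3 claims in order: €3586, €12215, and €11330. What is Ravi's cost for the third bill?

#1 (€3586): €1750 finishes the deductible; €1836 goes to coinsurance; coinsurance €1836 × 40% = €734.40. Traveler pays €2484.40; OOP now €2484.40.
#2 (€12215): deductible already satisfied, so traveler's share is 40% × €12215 = €4886. Traveler pays €4886; OOP now €7370.40.
#3 (€11330): 40% coinsurance on €11330 = €4532. Adding that to €7370.40 gives €11902.40, past the €7950 cap; traveler pays only €7950 − €7370.40 = €579.60.

€579.60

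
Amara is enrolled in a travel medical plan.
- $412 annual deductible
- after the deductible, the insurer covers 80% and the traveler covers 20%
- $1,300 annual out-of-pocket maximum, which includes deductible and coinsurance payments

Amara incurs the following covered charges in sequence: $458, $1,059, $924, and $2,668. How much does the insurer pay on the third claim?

$739.20

Claim 1 — $458: $412 finishes the deductible; $46 goes to coinsurance; 20% of $46 = $9.20. Cost to traveler: $421.20. OOP to date $421.20. Insurer: $458 − $421.20 = $36.80.
Claim 2 — $1,059: deductible already satisfied, so traveler's share is 20% × $1,059 = $211.80. Traveler pays $211.80; OOP now $633. Insurer: $1,059 − $211.80 = $847.20.
Claim 3 — $924: deductible already satisfied, so traveler's share is 20% × $924 = $184.80. Cost to traveler: $184.80. OOP to date $817.80. Plan pays $924 − $184.80 = $739.20.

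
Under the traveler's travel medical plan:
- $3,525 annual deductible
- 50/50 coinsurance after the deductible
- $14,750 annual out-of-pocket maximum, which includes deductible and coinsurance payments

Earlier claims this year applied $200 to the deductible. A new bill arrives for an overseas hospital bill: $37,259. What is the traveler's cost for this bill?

$14,550

Deductible still to meet: $3,525 − $200 = $3,325.
That leaves $37,259 − $3,325 = $33,934 for coinsurance.
Coinsurance: $33,934 × 50% = $16,967.
That puts the traveler's cost at $3,325 + $16,967 = $20,292 before any cap.
That would bring total out-of-pocket to $20,492, past the $14,750 cap. The traveler is capped at $14,750 − $200 = $14,550 on this claim.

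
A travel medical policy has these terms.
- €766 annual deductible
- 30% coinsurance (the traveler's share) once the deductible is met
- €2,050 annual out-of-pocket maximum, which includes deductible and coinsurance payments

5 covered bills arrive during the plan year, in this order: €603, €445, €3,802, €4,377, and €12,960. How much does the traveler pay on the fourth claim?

Claim 1 — €603: fully absorbed by the deductible. Traveler owes €603 (running OOP €603).
Claim 2 — €445: deductible takes €163, €282 remains; coinsurance €282 × 30% = €84.60. Traveler owes €247.60 (running OOP €850.60).
Claim 3 — €3,802: 30% coinsurance on €3,802 = €1,140.60. Cost to traveler: €1,140.60. OOP to date €1,991.20.
Claim 4 — €4,377: deductible met; 30% of €4,377 = €1,313.10. Adding that to €1,991.20 gives €3,304.30, past the €2,050 cap; traveler pays only €2,050 − €1,991.20 = €58.80.

€58.80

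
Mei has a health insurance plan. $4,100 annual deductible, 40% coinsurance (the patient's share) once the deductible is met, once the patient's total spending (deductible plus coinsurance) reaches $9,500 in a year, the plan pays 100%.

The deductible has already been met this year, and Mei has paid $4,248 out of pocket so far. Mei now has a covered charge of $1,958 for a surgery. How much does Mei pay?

$783.20

The deductible is already satisfied, so the full bill goes to coinsurance.
40% of $1,958 = $783.20 falls to the patient.
Year-to-date out-of-pocket becomes $4,248 + $783.20 = $5,031.20, still under the $9,500 maximum, so no cap applies.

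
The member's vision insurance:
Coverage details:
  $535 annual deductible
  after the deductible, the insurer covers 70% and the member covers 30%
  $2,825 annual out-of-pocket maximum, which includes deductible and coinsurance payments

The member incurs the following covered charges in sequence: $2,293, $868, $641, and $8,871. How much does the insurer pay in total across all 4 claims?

#1 ($2,293): $535 finishes the deductible; $1,758 goes to coinsurance; 30% of $1,758 = $527.40. Member owes $1,062.40 (running OOP $1,062.40). Plan pays $2,293 − $1,062.40 = $1,230.60.
#2 ($868): deductible met; 30% of $868 = $260.40. Member owes $260.40 (running OOP $1,322.80). Insurer: $868 − $260.40 = $607.60.
#3 ($641): deductible met; 30% of $641 = $192.30. Member pays $192.30; OOP now $1,515.10. Plan pays $641 − $192.30 = $448.70.
#4 ($8,871): deductible already satisfied, so member's share is 30% × $8,871 = $2,661.30. Adding that to $1,515.10 gives $4,176.40, past the $2,825 cap; member pays only $2,825 − $1,515.10 = $1,309.90. Plan pays $8,871 − $1,309.90 = $7,561.10.
Insurer total = bills − member's total = $12,673 − $2,825 = $9,848.

$9,848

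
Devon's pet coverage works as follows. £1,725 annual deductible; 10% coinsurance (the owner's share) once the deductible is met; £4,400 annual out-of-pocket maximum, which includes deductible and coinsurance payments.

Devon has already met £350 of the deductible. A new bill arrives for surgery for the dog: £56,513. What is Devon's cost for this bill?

£4,050

£350 of the £1,725 deductible is already met, leaving £1,375.
The remaining £55,138 (= £56,513 − £1,375) moves to coinsurance.
Coinsurance: £55,138 × 10% = £5,513.80.
That puts the owner's cost at £1,375 + £5,513.80 = £6,888.80 before any cap.
That would bring total out-of-pocket to £7,238.80, past the £4,400 cap. The owner is capped at £4,400 − £350 = £4,050 on this claim.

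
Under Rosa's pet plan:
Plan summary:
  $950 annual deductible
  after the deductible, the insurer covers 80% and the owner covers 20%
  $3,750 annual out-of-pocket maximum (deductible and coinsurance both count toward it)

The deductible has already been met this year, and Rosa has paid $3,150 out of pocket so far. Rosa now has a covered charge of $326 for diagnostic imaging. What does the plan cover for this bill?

With the deductible met, the entire $326 is subject to coinsurance.
Owner's 20% share of $326 is $65.20.
Cumulative spending $3,150 + $65.20 = $3,215.20 stays under the $3,750 maximum.
Insurer pays the balance: $326 − $65.20 = $260.80.

$260.80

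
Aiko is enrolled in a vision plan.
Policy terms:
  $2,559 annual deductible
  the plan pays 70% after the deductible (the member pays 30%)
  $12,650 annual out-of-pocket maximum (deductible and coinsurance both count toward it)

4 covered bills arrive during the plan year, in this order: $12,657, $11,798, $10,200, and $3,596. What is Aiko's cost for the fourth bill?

$462.20

Bill 1, $12,657: $2,559 to deductible, leaving $10,098; coinsurance $10,098 × 30% = $3,029.40. Member owes $5,588.40 (running OOP $5,588.40).
Bill 2, $11,798: 30% coinsurance on $11,798 = $3,539.40. Member owes $3,539.40 (running OOP $9,127.80).
Bill 3, $10,200: deductible met; 30% of $10,200 = $3,060. Cost to member: $3,060. OOP to date $12,187.80.
Bill 4, $3,596: 30% coinsurance on $3,596 = $1,078.80. That would push OOP to $13,266.60, over the $12,650 cap, so member pays $12,650 − $12,187.80 = $462.20.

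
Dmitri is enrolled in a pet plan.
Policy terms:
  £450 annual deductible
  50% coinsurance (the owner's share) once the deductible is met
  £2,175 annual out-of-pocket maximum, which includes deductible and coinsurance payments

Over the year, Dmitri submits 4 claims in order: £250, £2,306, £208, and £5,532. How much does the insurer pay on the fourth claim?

£4,964

#1 (£250): fully absorbed by the deductible. Cost to owner: £250. OOP to date £250. Plan pays £250 − £250 = £0.
#2 (£2,306): £200 to deductible, leaving £2,106; coinsurance £2,106 × 50% = £1,053. Owner pays £1,253; OOP now £1,503. Plan pays £2,306 − £1,253 = £1,053.
#3 (£208): deductible already satisfied, so owner's share is 50% × £208 = £104. Owner owes £104 (running OOP £1,607). Insurer: £208 − £104 = £104.
#4 (£5,532): deductible already satisfied, so owner's share is 50% × £5,532 = £2,766. That would push OOP to £4,373, over the £2,175 cap, so owner pays £2,175 − £1,607 = £568. Plan pays £5,532 − £568 = £4,964.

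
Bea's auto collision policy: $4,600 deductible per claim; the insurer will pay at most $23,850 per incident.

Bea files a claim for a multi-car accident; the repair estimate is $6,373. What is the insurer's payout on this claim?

Subtract the deductible: $6,373 − $4,600 = $1,773.
$1,773 ≤ $23,850, so the limit doesn't bind; insurer pays $1,773.

$1,773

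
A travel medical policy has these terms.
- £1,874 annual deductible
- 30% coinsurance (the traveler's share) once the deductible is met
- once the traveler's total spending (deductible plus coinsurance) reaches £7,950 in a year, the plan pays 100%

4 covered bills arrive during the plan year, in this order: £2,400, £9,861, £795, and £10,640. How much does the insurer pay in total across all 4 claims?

£15,746

#1 (£2,400): deductible takes £1,874, £526 remains; traveler's 30% is £157.80. Traveler owes £2,031.80 (running OOP £2,031.80). Insurer: £2,400 − £2,031.80 = £368.20.
#2 (£9,861): deductible already satisfied, so traveler's share is 30% × £9,861 = £2,958.30. Traveler owes £2,958.30 (running OOP £4,990.10). Insurer: £9,861 − £2,958.30 = £6,902.70.
#3 (£795): deductible already satisfied, so traveler's share is 30% × £795 = £238.50. Traveler pays £238.50; OOP now £5,228.60. Insurer: £795 − £238.50 = £556.50.
#4 (£10,640): deductible already satisfied, so traveler's share is 30% × £10,640 = £3,192. Adding that to £5,228.60 gives £8,420.60, past the £7,950 cap; traveler pays only £7,950 − £5,228.60 = £2,721.40. Insurer: £10,640 − £2,721.40 = £7,918.60.
Insurer total = bills − traveler's total = £23,696 − £7,950 = £15,746.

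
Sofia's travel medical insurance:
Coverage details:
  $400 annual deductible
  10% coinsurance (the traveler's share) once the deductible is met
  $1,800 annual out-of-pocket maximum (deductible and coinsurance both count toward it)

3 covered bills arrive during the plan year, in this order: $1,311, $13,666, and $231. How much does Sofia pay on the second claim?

Bill 1, $1,311: deductible takes $400, $911 remains; 10% of $911 = $91.10. Cost to traveler: $491.10. OOP to date $491.10.
Bill 2, $13,666: deductible already satisfied, so traveler's share is 10% × $13,666 = $1,366.60. That would push OOP to $1,857.70, over the $1,800 cap, so traveler pays $1,800 − $491.10 = $1,308.90.

$1,308.90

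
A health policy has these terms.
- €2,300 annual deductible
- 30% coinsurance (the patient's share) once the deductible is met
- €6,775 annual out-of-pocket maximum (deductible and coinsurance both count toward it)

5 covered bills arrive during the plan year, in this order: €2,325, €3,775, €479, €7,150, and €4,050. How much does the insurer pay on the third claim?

Claim 1 — €2,325: €2,300 finishes the deductible; €25 goes to coinsurance; patient's 30% is €7.50. Patient pays €2,307.50; OOP now €2,307.50. Insurer: €2,325 − €2,307.50 = €17.50.
Claim 2 — €3,775: 30% coinsurance on €3,775 = €1,132.50. Patient pays €1,132.50; OOP now €3,440. Insurer: €3,775 − €1,132.50 = €2,642.50.
Claim 3 — €479: deductible met; 30% of €479 = €143.70. Patient owes €143.70 (running OOP €3,583.70). Insurer: €479 − €143.70 = €335.30.

€335.30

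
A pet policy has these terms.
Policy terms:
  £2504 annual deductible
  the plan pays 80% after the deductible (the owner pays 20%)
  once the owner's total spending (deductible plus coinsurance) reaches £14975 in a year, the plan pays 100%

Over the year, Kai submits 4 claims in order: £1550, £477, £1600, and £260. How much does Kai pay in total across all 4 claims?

#1 (£1550): fully absorbed by the deductible. Cost to owner: £1550. OOP to date £1550.
#2 (£477): fully absorbed by the deductible. Owner owes £477 (running OOP £2027).
#3 (£1600): £477 to deductible, leaving £1123; owner's 20% is £224.60. Owner owes £701.60 (running OOP £2728.60).
#4 (£260): 20% coinsurance on £260 = £52. Owner pays £52; OOP now £2780.60.
Total paid by the owner: £1550 + £477 + £701.60 + £52 = £2780.60.

£2780.60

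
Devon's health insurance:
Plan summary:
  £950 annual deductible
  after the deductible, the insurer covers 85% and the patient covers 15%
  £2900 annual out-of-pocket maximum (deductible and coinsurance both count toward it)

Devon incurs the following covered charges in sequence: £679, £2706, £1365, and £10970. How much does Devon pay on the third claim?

£204.75

Claim 1 — £679: entire amount goes to the deductible. Patient pays £679; OOP now £679.
Claim 2 — £2706: £271 finishes the deductible; £2435 goes to coinsurance; coinsurance £2435 × 15% = £365.25. Patient owes £636.25 (running OOP £1315.25).
Claim 3 — £1365: deductible already satisfied, so patient's share is 15% × £1365 = £204.75. Patient pays £204.75; OOP now £1520.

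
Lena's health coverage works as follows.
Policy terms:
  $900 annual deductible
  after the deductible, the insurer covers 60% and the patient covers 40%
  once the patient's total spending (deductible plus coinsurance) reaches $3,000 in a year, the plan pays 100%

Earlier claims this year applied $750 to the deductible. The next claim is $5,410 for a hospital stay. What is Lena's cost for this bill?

Deductible still to meet: $900 − $750 = $150.
That leaves $5,410 − $150 = $5,260 for coinsurance.
40% of $5,260 = $2,104 falls to the patient.
Patient responsibility before any cap: $150 + $2,104 = $2,254.
Adding $2,254 to the $750 already spent would give $3,004, which exceeds the $3,000 cap; the patient pays just $3,000 − $750 = $2,250.

$2,250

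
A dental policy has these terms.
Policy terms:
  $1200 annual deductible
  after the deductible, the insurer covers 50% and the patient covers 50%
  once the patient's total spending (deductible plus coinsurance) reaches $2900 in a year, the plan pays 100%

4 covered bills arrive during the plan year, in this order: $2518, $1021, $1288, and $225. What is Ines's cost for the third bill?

$530.50

#1 ($2518): $1200 to deductible, leaving $1318; patient's 50% is $659. Patient owes $1859 (running OOP $1859).
#2 ($1021): deductible already satisfied, so patient's share is 50% × $1021 = $510.50. Patient owes $510.50 (running OOP $2369.50).
#3 ($1288): deductible already satisfied, so patient's share is 50% × $1288 = $644. That would push OOP to $3013.50, over the $2900 cap, so patient pays $2900 − $2369.50 = $530.50.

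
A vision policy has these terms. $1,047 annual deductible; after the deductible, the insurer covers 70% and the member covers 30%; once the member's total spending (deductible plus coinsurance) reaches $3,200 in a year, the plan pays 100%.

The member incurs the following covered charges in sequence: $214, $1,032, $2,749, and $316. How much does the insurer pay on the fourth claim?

Claim 1 — $214: entire amount goes to the deductible. Member pays $214; OOP now $214. Insurer: $214 − $214 = $0.
Claim 2 — $1,032: $833 to deductible, leaving $199; 30% of $199 = $59.70. Member pays $892.70; OOP now $1,106.70. Plan pays $1,032 − $892.70 = $139.30.
Claim 3 — $2,749: deductible met; 30% of $2,749 = $824.70. Cost to member: $824.70. OOP to date $1,931.40. Insurer: $2,749 − $824.70 = $1,924.30.
Claim 4 — $316: 30% coinsurance on $316 = $94.80. Member owes $94.80 (running OOP $2,026.20). Plan pays $316 − $94.80 = $221.20.

$221.20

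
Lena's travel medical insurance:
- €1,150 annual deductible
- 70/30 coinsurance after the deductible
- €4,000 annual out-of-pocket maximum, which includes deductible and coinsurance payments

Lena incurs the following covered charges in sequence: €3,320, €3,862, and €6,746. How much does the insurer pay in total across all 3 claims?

Bill 1, €3,320: €1,150 finishes the deductible; €2,170 goes to coinsurance; coinsurance €2,170 × 30% = €651. Traveler owes €1,801 (running OOP €1,801). Plan pays €3,320 − €1,801 = €1,519.
Bill 2, €3,862: deductible met; 30% of €3,862 = €1,158.60. Cost to traveler: €1,158.60. OOP to date €2,959.60. Plan pays €3,862 − €1,158.60 = €2,703.40.
Bill 3, €6,746: 30% coinsurance on €6,746 = €2,023.80. Adding that to €2,959.60 gives €4,983.40, past the €4,000 cap; traveler pays only €4,000 − €2,959.60 = €1,040.40. Insurer: €6,746 − €1,040.40 = €5,705.60.
Insurer total = bills − traveler's total = €13,928 − €4,000 = €9,928.

€9,928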